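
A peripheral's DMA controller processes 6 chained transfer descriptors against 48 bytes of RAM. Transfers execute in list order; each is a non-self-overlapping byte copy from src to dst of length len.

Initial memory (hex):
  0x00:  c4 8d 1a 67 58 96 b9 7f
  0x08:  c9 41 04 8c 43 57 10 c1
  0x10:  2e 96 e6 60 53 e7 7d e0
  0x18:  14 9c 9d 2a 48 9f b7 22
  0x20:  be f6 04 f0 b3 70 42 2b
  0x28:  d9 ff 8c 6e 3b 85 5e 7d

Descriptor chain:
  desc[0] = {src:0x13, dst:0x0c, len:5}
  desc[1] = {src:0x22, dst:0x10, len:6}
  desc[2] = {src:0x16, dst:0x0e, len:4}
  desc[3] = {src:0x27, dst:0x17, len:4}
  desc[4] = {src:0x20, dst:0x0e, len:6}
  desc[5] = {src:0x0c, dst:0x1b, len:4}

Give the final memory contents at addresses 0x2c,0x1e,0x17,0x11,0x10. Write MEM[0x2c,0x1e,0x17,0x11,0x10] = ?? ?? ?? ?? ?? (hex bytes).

MEM[0x2c,0x1e,0x17,0x11,0x10] = 3b f6 2b f0 04

D0: mem[0x0c..0x10] <- [60 53 e7 7d e0]
D1: mem[0x10..0x15] <- [04 f0 b3 70 42 2b]
D2: mem[0x0e..0x11] <- [7d e0 14 9c]
D3: mem[0x17..0x1a] <- [2b d9 ff 8c]
D4: mem[0x0e..0x13] <- [be f6 04 f0 b3 70]
D5: mem[0x1b..0x1e] <- [60 53 be f6]
query mem[0x2c]=0x3b, mem[0x1e]=0xf6, mem[0x17]=0x2b, mem[0x11]=0xf0, mem[0x10]=0x04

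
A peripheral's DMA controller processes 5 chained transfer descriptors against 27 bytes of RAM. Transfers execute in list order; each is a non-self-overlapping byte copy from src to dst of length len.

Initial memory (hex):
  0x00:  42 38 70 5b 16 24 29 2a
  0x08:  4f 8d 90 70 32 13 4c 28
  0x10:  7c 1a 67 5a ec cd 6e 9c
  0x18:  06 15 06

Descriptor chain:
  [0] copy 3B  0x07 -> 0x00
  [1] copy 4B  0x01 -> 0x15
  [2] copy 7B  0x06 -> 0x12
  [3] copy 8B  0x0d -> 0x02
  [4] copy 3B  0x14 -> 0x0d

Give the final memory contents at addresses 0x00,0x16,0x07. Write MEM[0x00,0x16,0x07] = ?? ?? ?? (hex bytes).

D0: mem[0x00..0x02] <- [2a 4f 8d]
D1: mem[0x15..0x18] <- [4f 8d 5b 16]
D2: mem[0x12..0x18] <- [29 2a 4f 8d 90 70 32]
D3: mem[0x02..0x09] <- [13 4c 28 7c 1a 29 2a 4f]
D4: mem[0x0d..0x0f] <- [4f 8d 90]
query mem[0x00]=0x2a, mem[0x16]=0x90, mem[0x07]=0x29

MEM[0x00,0x16,0x07] = 2a 90 29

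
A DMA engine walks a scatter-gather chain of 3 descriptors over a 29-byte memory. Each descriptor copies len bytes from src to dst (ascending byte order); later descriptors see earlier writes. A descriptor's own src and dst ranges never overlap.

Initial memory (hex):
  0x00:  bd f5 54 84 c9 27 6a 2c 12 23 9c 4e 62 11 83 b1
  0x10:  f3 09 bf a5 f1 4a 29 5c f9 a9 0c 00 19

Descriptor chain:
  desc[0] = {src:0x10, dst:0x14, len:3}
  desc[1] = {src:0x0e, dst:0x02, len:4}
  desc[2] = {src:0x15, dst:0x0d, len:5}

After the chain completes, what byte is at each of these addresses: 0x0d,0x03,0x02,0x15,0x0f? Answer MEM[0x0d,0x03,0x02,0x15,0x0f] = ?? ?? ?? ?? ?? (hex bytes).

MEM[0x0d,0x03,0x02,0x15,0x0f] = 09 b1 83 09 5c

  after D0: wrote 3B at 0x14 = f309bf
  after D1: wrote 4B at 0x02 = 83b1f309
  after D2: wrote 5B at 0x0d = 09bf5cf9a9
query mem[0x0d]=0x09, mem[0x03]=0xb1, mem[0x02]=0x83, mem[0x15]=0x09, mem[0x0f]=0x5c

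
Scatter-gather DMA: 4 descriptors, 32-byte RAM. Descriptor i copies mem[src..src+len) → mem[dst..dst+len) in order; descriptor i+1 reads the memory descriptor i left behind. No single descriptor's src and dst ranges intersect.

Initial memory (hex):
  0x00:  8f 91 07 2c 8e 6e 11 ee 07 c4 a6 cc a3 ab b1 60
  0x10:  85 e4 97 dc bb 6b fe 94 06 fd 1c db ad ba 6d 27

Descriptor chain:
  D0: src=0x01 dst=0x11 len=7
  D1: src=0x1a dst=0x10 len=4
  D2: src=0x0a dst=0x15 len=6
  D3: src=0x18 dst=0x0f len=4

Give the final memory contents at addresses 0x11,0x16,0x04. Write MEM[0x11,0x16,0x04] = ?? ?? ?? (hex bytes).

  after D0: wrote 7B at 0x11 = 91072c8e6e11ee
  after D1: wrote 4B at 0x10 = 1cdbadba
  after D2: wrote 6B at 0x15 = a6cca3abb160
  after D3: wrote 4B at 0x0f = abb160db
query mem[0x11]=0x60, mem[0x16]=0xcc, mem[0x04]=0x8e

MEM[0x11,0x16,0x04] = 60 cc 8e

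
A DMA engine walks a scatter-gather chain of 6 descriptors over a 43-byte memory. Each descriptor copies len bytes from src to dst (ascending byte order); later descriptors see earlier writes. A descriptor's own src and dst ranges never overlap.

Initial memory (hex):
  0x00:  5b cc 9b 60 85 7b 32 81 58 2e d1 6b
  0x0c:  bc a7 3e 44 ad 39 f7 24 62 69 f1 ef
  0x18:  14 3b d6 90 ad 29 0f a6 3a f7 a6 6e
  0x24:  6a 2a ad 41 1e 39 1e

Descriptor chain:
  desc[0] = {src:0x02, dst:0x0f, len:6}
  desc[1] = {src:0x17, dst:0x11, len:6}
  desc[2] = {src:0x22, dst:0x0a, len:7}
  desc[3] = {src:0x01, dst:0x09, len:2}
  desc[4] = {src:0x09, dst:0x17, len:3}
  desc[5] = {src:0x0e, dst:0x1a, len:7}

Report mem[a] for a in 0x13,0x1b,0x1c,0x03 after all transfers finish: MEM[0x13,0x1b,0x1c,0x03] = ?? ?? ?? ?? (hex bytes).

MEM[0x13,0x1b,0x1c,0x03] = 3b 41 1e 60

D0: mem[0x0f..0x14] <- [9b 60 85 7b 32 81]
D1: mem[0x11..0x16] <- [ef 14 3b d6 90 ad]
D2: mem[0x0a..0x10] <- [a6 6e 6a 2a ad 41 1e]
D3: mem[0x09..0x0a] <- [cc 9b]
D4: mem[0x17..0x19] <- [cc 9b 6e]
D5: mem[0x1a..0x20] <- [ad 41 1e ef 14 3b d6]
query mem[0x13]=0x3b, mem[0x1b]=0x41, mem[0x1c]=0x1e, mem[0x03]=0x60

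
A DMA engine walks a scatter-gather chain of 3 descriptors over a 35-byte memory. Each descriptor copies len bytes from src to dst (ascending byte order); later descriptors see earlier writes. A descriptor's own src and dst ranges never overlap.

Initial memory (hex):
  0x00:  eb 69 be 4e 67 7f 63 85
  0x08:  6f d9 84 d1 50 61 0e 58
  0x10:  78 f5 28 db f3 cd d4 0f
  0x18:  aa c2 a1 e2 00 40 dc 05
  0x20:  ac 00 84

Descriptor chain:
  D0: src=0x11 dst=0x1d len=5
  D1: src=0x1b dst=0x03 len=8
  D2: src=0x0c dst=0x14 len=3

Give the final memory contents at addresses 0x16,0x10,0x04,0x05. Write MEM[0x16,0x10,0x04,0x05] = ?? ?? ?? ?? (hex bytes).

MEM[0x16,0x10,0x04,0x05] = 0e 78 00 f5

#0 dst[0x1d+5] := {0xf5,0x28,0xdb,0xf3,0xcd}
#1 dst[0x03+8] := {0xe2,0x00,0xf5,0x28,0xdb,0xf3,0xcd,0x84}
#2 dst[0x14+3] := {0x50,0x61,0x0e}
query mem[0x16]=0x0e, mem[0x10]=0x78, mem[0x04]=0x00, mem[0x05]=0xf5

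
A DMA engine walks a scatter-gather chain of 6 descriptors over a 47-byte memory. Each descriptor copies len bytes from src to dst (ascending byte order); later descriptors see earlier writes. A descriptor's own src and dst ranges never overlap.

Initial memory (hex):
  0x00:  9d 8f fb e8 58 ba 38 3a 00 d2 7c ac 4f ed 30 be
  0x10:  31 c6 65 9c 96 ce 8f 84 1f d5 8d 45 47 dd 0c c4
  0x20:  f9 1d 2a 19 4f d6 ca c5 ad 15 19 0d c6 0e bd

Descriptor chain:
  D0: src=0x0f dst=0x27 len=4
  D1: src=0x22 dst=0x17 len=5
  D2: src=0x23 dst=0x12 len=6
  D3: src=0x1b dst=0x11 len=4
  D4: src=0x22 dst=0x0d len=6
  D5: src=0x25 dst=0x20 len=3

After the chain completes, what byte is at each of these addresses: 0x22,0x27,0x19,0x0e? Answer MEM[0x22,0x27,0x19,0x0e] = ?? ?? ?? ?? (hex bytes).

MEM[0x22,0x27,0x19,0x0e] = be be 4f 19

#0 dst[0x27+4] := {0xbe,0x31,0xc6,0x65}
#1 dst[0x17+5] := {0x2a,0x19,0x4f,0xd6,0xca}
#2 dst[0x12+6] := {0x19,0x4f,0xd6,0xca,0xbe,0x31}
#3 dst[0x11+4] := {0xca,0x47,0xdd,0x0c}
#4 dst[0x0d+6] := {0x2a,0x19,0x4f,0xd6,0xca,0xbe}
#5 dst[0x20+3] := {0xd6,0xca,0xbe}
query mem[0x22]=0xbe, mem[0x27]=0xbe, mem[0x19]=0x4f, mem[0x0e]=0x19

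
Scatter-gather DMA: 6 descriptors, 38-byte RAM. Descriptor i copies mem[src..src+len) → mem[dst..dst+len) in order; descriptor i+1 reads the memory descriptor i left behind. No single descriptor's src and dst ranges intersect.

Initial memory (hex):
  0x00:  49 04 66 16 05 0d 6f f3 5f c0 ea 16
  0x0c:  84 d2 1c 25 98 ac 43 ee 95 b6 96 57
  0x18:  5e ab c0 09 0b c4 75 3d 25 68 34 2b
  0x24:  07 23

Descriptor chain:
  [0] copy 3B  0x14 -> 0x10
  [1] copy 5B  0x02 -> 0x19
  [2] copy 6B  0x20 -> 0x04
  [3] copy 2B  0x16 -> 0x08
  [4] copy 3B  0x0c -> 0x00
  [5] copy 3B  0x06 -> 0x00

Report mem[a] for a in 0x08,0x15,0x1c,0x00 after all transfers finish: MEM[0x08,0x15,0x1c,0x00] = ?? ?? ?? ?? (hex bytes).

MEM[0x08,0x15,0x1c,0x00] = 96 b6 0d 34

  after D0: wrote 3B at 0x10 = 95b696
  after D1: wrote 5B at 0x19 = 6616050d6f
  after D2: wrote 6B at 0x04 = 2568342b0723
  after D3: wrote 2B at 0x08 = 9657
  after D4: wrote 3B at 0x00 = 84d21c
  after D5: wrote 3B at 0x00 = 342b96
query mem[0x08]=0x96, mem[0x15]=0xb6, mem[0x1c]=0x0d, mem[0x00]=0x34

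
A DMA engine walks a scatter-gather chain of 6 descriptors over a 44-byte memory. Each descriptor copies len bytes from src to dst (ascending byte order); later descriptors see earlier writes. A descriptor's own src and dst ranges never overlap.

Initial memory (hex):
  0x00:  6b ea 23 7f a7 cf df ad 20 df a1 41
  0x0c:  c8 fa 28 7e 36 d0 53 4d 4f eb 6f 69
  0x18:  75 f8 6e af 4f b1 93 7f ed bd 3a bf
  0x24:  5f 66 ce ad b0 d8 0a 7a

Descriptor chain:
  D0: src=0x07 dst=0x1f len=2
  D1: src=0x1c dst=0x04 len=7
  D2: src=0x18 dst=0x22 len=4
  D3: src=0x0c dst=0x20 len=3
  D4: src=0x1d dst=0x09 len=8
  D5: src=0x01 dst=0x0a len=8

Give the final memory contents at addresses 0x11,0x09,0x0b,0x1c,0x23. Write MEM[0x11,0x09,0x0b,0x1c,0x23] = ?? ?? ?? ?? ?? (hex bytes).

MEM[0x11,0x09,0x0b,0x1c,0x23] = 20 b1 23 4f f8

[0] 0x07->0x1f len=2 : ad 20
[1] 0x1c->0x04 len=7 : 4f b1 93 ad 20 bd 3a
[2] 0x18->0x22 len=4 : 75 f8 6e af
[3] 0x0c->0x20 len=3 : c8 fa 28
[4] 0x1d->0x09 len=8 : b1 93 ad c8 fa 28 f8 6e
[5] 0x01->0x0a len=8 : ea 23 7f 4f b1 93 ad 20
query mem[0x11]=0x20, mem[0x09]=0xb1, mem[0x0b]=0x23, mem[0x1c]=0x4f, mem[0x23]=0xf8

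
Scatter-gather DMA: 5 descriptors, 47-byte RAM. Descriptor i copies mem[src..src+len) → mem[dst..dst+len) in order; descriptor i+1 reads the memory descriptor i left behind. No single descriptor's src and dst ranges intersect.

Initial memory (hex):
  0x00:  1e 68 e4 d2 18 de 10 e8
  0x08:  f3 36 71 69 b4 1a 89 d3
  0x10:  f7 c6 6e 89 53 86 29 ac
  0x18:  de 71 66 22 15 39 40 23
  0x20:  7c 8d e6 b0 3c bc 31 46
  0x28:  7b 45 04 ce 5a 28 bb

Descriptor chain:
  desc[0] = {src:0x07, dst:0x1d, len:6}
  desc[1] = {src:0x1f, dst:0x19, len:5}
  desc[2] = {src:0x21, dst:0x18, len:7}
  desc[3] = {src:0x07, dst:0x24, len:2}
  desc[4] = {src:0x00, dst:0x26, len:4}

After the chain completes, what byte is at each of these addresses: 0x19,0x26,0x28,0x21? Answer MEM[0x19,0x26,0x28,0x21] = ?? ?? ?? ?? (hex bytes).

[0] 0x07->0x1d len=6 : e8 f3 36 71 69 b4
[1] 0x1f->0x19 len=5 : 36 71 69 b4 b0
[2] 0x21->0x18 len=7 : 69 b4 b0 3c bc 31 46
[3] 0x07->0x24 len=2 : e8 f3
[4] 0x00->0x26 len=4 : 1e 68 e4 d2
query mem[0x19]=0xb4, mem[0x26]=0x1e, mem[0x28]=0xe4, mem[0x21]=0x69

MEM[0x19,0x26,0x28,0x21] = b4 1e e4 69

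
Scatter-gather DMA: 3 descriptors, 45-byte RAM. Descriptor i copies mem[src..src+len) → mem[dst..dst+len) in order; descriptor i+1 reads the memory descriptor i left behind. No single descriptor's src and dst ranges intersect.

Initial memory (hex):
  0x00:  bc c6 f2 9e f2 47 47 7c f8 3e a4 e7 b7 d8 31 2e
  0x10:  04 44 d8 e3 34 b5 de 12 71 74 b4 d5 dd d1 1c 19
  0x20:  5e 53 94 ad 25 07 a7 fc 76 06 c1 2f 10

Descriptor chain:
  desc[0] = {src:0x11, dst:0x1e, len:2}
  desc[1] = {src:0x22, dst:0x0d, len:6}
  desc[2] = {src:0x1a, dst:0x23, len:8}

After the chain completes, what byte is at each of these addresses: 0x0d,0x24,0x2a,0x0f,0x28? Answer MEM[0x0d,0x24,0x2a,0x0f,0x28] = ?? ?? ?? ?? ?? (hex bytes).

MEM[0x0d,0x24,0x2a,0x0f,0x28] = 94 d5 53 25 d8

  after D0: wrote 2B at 0x1e = 44d8
  after D1: wrote 6B at 0x0d = 94ad2507a7fc
  after D2: wrote 8B at 0x23 = b4d5ddd144d85e53
query mem[0x0d]=0x94, mem[0x24]=0xd5, mem[0x2a]=0x53, mem[0x0f]=0x25, mem[0x28]=0xd8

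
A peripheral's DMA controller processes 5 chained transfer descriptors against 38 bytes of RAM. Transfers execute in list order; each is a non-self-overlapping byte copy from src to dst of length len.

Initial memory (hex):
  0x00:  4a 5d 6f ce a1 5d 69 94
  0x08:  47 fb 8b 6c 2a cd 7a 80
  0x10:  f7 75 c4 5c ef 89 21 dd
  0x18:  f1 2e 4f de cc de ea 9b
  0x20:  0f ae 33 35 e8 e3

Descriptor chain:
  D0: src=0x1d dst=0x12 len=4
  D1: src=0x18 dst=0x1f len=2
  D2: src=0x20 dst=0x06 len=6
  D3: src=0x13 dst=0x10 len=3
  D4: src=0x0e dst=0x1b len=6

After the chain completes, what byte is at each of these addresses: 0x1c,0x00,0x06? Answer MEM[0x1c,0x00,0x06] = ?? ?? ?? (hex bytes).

MEM[0x1c,0x00,0x06] = 80 4a 2e

#0 dst[0x12+4] := {0xde,0xea,0x9b,0x0f}
#1 dst[0x1f+2] := {0xf1,0x2e}
#2 dst[0x06+6] := {0x2e,0xae,0x33,0x35,0xe8,0xe3}
#3 dst[0x10+3] := {0xea,0x9b,0x0f}
#4 dst[0x1b+6] := {0x7a,0x80,0xea,0x9b,0x0f,0xea}
query mem[0x1c]=0x80, mem[0x00]=0x4a, mem[0x06]=0x2e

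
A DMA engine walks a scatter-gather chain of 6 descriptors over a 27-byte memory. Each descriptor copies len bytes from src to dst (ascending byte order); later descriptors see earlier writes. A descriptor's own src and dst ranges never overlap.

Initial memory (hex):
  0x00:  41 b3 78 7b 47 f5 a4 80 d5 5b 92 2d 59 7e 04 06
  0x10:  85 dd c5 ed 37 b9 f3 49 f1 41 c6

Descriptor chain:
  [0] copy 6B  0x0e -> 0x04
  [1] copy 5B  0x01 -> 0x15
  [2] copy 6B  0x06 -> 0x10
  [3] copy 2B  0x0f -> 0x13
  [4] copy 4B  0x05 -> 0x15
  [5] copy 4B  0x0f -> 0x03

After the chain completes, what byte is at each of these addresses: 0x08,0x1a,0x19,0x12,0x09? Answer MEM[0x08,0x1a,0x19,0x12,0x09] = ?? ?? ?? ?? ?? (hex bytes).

D0: mem[0x04..0x09] <- [04 06 85 dd c5 ed]
D1: mem[0x15..0x19] <- [b3 78 7b 04 06]
D2: mem[0x10..0x15] <- [85 dd c5 ed 92 2d]
D3: mem[0x13..0x14] <- [06 85]
D4: mem[0x15..0x18] <- [06 85 dd c5]
D5: mem[0x03..0x06] <- [06 85 dd c5]
query mem[0x08]=0xc5, mem[0x1a]=0xc6, mem[0x19]=0x06, mem[0x12]=0xc5, mem[0x09]=0xed

MEM[0x08,0x1a,0x19,0x12,0x09] = c5 c6 06 c5 ed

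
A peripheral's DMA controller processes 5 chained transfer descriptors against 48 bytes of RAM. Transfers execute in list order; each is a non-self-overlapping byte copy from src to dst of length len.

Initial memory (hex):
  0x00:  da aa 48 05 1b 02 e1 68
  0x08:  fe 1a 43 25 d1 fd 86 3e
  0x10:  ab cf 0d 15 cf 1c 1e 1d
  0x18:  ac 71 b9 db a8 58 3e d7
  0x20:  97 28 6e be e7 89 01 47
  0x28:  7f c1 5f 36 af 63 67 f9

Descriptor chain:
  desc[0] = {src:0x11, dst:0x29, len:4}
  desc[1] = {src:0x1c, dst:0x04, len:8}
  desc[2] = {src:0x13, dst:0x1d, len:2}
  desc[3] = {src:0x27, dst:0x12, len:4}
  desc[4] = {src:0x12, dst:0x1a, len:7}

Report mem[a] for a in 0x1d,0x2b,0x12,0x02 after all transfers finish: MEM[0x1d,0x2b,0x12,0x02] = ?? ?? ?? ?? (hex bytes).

[0] 0x11->0x29 len=4 : cf 0d 15 cf
[1] 0x1c->0x04 len=8 : a8 58 3e d7 97 28 6e be
[2] 0x13->0x1d len=2 : 15 cf
[3] 0x27->0x12 len=4 : 47 7f cf 0d
[4] 0x12->0x1a len=7 : 47 7f cf 0d 1e 1d ac
query mem[0x1d]=0x0d, mem[0x2b]=0x15, mem[0x12]=0x47, mem[0x02]=0x48

MEM[0x1d,0x2b,0x12,0x02] = 0d 15 47 48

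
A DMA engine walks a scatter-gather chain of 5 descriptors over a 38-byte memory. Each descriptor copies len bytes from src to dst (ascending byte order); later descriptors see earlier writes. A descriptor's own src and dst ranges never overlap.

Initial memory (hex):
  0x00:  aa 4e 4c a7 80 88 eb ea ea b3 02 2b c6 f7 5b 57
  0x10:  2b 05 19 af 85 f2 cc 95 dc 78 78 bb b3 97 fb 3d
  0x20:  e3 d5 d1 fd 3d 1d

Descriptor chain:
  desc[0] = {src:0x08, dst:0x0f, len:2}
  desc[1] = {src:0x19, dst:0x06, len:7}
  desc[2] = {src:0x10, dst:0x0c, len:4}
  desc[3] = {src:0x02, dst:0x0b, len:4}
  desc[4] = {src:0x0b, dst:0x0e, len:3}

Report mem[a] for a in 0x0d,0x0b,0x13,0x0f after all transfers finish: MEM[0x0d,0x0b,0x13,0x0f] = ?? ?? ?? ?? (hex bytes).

MEM[0x0d,0x0b,0x13,0x0f] = 80 4c af a7

#0 dst[0x0f+2] := {0xea,0xb3}
#1 dst[0x06+7] := {0x78,0x78,0xbb,0xb3,0x97,0xfb,0x3d}
#2 dst[0x0c+4] := {0xb3,0x05,0x19,0xaf}
#3 dst[0x0b+4] := {0x4c,0xa7,0x80,0x88}
#4 dst[0x0e+3] := {0x4c,0xa7,0x80}
query mem[0x0d]=0x80, mem[0x0b]=0x4c, mem[0x13]=0xaf, mem[0x0f]=0xa7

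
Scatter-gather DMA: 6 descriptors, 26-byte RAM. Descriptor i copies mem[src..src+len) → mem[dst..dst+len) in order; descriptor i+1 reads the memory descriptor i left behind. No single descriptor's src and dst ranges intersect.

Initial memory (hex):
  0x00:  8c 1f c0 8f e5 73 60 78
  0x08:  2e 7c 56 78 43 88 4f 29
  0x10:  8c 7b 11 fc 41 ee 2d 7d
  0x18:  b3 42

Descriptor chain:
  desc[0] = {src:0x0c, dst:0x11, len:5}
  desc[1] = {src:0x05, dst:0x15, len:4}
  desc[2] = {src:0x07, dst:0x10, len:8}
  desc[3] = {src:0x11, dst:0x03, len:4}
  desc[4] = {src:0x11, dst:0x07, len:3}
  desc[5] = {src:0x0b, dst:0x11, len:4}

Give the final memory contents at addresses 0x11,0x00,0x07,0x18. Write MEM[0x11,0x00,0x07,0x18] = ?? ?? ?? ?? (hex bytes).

MEM[0x11,0x00,0x07,0x18] = 78 8c 2e 2e

  after D0: wrote 5B at 0x11 = 43884f298c
  after D1: wrote 4B at 0x15 = 7360782e
  after D2: wrote 8B at 0x10 = 782e7c567843884f
  after D3: wrote 4B at 0x03 = 2e7c5678
  after D4: wrote 3B at 0x07 = 2e7c56
  after D5: wrote 4B at 0x11 = 7843884f
query mem[0x11]=0x78, mem[0x00]=0x8c, mem[0x07]=0x2e, mem[0x18]=0x2e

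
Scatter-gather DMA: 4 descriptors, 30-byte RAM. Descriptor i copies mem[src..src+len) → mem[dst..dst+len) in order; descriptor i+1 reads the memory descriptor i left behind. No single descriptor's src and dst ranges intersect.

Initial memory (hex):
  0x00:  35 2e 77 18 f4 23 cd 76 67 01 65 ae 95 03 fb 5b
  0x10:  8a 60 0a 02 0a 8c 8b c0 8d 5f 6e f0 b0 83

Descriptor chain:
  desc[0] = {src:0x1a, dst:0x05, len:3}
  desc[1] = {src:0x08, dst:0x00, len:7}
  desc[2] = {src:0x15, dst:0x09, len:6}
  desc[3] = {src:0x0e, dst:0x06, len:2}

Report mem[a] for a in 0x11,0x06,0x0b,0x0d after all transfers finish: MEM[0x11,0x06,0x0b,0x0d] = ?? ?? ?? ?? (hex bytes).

  after D0: wrote 3B at 0x05 = 6ef0b0
  after D1: wrote 7B at 0x00 = 670165ae9503fb
  after D2: wrote 6B at 0x09 = 8c8bc08d5f6e
  after D3: wrote 2B at 0x06 = 6e5b
query mem[0x11]=0x60, mem[0x06]=0x6e, mem[0x0b]=0xc0, mem[0x0d]=0x5f

MEM[0x11,0x06,0x0b,0x0d] = 60 6e c0 5f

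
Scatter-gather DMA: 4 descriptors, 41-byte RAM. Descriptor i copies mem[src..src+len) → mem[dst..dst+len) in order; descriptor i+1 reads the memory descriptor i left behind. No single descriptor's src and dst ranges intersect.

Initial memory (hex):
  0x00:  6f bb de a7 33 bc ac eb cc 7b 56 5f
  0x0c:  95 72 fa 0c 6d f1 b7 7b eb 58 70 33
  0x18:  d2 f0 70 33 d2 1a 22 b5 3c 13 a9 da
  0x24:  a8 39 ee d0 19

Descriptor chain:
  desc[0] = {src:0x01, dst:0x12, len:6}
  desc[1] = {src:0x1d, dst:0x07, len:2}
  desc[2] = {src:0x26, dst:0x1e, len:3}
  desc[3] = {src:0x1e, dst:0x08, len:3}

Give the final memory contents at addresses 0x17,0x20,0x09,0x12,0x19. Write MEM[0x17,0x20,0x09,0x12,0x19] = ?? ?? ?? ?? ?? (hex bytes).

  after D0: wrote 6B at 0x12 = bbdea733bcac
  after D1: wrote 2B at 0x07 = 1a22
  after D2: wrote 3B at 0x1e = eed019
  after D3: wrote 3B at 0x08 = eed019
query mem[0x17]=0xac, mem[0x20]=0x19, mem[0x09]=0xd0, mem[0x12]=0xbb, mem[0x19]=0xf0

MEM[0x17,0x20,0x09,0x12,0x19] = ac 19 d0 bb f0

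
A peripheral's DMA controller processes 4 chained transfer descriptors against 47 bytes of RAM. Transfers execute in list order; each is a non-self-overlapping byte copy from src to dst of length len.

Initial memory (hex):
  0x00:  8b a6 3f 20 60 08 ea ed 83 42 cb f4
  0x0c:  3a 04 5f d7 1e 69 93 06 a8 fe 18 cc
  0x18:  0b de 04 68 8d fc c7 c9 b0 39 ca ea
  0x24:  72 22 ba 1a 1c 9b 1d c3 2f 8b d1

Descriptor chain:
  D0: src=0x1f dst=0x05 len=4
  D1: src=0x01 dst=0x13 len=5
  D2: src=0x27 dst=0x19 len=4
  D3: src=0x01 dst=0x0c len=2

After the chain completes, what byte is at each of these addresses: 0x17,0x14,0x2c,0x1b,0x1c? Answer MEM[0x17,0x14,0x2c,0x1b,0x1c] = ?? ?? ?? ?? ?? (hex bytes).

[0] 0x1f->0x05 len=4 : c9 b0 39 ca
[1] 0x01->0x13 len=5 : a6 3f 20 60 c9
[2] 0x27->0x19 len=4 : 1a 1c 9b 1d
[3] 0x01->0x0c len=2 : a6 3f
query mem[0x17]=0xc9, mem[0x14]=0x3f, mem[0x2c]=0x2f, mem[0x1b]=0x9b, mem[0x1c]=0x1d

MEM[0x17,0x14,0x2c,0x1b,0x1c] = c9 3f 2f 9b 1d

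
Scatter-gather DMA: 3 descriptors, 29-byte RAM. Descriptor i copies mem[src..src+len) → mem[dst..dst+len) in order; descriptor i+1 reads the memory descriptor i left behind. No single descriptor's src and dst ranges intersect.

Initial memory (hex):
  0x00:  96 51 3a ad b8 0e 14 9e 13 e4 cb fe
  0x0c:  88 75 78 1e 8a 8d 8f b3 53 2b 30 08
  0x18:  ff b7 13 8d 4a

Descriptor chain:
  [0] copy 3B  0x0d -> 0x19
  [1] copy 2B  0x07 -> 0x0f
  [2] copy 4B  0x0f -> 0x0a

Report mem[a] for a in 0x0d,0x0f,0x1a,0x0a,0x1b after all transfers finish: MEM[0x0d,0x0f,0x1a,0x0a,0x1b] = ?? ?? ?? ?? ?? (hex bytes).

#0 dst[0x19+3] := {0x75,0x78,0x1e}
#1 dst[0x0f+2] := {0x9e,0x13}
#2 dst[0x0a+4] := {0x9e,0x13,0x8d,0x8f}
query mem[0x0d]=0x8f, mem[0x0f]=0x9e, mem[0x1a]=0x78, mem[0x0a]=0x9e, mem[0x1b]=0x1e

MEM[0x0d,0x0f,0x1a,0x0a,0x1b] = 8f 9e 78 9e 1e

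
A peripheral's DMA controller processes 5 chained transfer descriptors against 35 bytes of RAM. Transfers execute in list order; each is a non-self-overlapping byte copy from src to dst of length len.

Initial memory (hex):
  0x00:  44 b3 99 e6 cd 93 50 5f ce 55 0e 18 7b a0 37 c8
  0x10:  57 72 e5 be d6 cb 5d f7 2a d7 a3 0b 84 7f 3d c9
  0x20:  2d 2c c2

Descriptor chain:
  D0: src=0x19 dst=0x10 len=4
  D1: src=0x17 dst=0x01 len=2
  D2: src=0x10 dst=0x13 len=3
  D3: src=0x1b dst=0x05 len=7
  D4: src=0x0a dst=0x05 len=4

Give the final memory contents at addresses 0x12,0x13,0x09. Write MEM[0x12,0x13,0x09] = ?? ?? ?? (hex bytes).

D0: mem[0x10..0x13] <- [d7 a3 0b 84]
D1: mem[0x01..0x02] <- [f7 2a]
D2: mem[0x13..0x15] <- [d7 a3 0b]
D3: mem[0x05..0x0b] <- [0b 84 7f 3d c9 2d 2c]
D4: mem[0x05..0x08] <- [2d 2c 7b a0]
query mem[0x12]=0x0b, mem[0x13]=0xd7, mem[0x09]=0xc9

MEM[0x12,0x13,0x09] = 0b d7 c9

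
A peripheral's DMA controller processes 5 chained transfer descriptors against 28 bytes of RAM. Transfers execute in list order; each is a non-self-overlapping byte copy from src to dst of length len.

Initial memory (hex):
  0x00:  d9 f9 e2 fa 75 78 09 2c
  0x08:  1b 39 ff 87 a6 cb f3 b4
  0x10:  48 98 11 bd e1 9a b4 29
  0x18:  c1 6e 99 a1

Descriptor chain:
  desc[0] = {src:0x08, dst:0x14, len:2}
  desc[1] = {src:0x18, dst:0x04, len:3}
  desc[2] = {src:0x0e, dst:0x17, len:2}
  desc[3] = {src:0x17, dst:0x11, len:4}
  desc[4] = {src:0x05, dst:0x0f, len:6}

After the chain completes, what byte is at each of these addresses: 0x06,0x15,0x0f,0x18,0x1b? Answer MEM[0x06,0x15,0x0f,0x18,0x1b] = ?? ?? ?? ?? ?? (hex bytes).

MEM[0x06,0x15,0x0f,0x18,0x1b] = 99 39 6e b4 a1

  after D0: wrote 2B at 0x14 = 1b39
  after D1: wrote 3B at 0x04 = c16e99
  after D2: wrote 2B at 0x17 = f3b4
  after D3: wrote 4B at 0x11 = f3b46e99
  after D4: wrote 6B at 0x0f = 6e992c1b39ff
query mem[0x06]=0x99, mem[0x15]=0x39, mem[0x0f]=0x6e, mem[0x18]=0xb4, mem[0x1b]=0xa1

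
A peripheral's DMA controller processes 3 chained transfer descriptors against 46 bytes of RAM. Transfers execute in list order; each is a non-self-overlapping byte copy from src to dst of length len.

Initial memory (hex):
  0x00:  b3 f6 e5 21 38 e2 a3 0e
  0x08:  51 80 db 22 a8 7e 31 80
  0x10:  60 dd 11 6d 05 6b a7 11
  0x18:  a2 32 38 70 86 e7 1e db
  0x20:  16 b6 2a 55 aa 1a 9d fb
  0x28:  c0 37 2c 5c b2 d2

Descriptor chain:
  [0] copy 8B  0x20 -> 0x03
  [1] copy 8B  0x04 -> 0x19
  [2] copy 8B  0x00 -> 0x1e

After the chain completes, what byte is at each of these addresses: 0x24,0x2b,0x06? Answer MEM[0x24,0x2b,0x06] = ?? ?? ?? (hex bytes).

MEM[0x24,0x2b,0x06] = 55 5c 55

[0] 0x20->0x03 len=8 : 16 b6 2a 55 aa 1a 9d fb
[1] 0x04->0x19 len=8 : b6 2a 55 aa 1a 9d fb 22
[2] 0x00->0x1e len=8 : b3 f6 e5 16 b6 2a 55 aa
query mem[0x24]=0x55, mem[0x2b]=0x5c, mem[0x06]=0x55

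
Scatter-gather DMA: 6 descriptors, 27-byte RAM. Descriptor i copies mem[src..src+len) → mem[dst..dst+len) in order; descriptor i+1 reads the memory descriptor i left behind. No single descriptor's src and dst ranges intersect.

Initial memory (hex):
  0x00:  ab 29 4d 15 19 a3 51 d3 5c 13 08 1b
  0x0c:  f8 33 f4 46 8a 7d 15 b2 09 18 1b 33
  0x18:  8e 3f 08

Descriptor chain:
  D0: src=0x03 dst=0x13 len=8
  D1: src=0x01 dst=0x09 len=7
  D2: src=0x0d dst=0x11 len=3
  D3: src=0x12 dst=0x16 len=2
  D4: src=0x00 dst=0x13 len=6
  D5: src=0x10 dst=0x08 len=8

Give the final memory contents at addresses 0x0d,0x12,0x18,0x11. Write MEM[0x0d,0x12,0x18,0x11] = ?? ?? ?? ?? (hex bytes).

#0 dst[0x13+8] := {0x15,0x19,0xa3,0x51,0xd3,0x5c,0x13,0x08}
#1 dst[0x09+7] := {0x29,0x4d,0x15,0x19,0xa3,0x51,0xd3}
#2 dst[0x11+3] := {0xa3,0x51,0xd3}
#3 dst[0x16+2] := {0x51,0xd3}
#4 dst[0x13+6] := {0xab,0x29,0x4d,0x15,0x19,0xa3}
#5 dst[0x08+8] := {0x8a,0xa3,0x51,0xab,0x29,0x4d,0x15,0x19}
query mem[0x0d]=0x4d, mem[0x12]=0x51, mem[0x18]=0xa3, mem[0x11]=0xa3

MEM[0x0d,0x12,0x18,0x11] = 4d 51 a3 a3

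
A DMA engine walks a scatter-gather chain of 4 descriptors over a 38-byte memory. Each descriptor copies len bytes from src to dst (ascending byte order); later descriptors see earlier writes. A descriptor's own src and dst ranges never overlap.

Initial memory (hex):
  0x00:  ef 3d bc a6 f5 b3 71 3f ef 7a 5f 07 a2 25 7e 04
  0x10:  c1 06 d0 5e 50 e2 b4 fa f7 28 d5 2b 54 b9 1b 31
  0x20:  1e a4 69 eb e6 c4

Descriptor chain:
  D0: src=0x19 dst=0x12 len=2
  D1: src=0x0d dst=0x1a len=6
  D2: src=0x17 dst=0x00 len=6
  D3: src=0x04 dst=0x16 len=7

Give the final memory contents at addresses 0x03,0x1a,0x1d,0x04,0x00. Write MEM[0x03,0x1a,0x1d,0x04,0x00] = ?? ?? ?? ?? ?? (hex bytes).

MEM[0x03,0x1a,0x1d,0x04,0x00] = 25 ef c1 7e fa

#0 dst[0x12+2] := {0x28,0xd5}
#1 dst[0x1a+6] := {0x25,0x7e,0x04,0xc1,0x06,0x28}
#2 dst[0x00+6] := {0xfa,0xf7,0x28,0x25,0x7e,0x04}
#3 dst[0x16+7] := {0x7e,0x04,0x71,0x3f,0xef,0x7a,0x5f}
query mem[0x03]=0x25, mem[0x1a]=0xef, mem[0x1d]=0xc1, mem[0x04]=0x7e, mem[0x00]=0xfa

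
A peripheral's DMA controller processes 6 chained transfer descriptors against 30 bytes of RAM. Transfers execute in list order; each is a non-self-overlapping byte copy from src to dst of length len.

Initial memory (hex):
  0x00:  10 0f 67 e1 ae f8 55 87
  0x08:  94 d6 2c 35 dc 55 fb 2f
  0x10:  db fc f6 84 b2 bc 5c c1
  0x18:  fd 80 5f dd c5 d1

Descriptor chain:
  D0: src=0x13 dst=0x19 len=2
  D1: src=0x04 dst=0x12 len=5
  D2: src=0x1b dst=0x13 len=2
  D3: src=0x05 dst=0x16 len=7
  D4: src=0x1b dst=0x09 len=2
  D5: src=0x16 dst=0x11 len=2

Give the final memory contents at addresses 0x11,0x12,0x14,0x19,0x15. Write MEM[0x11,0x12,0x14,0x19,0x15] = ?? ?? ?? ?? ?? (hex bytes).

MEM[0x11,0x12,0x14,0x19,0x15] = f8 55 c5 94 87

  after D0: wrote 2B at 0x19 = 84b2
  after D1: wrote 5B at 0x12 = aef8558794
  after D2: wrote 2B at 0x13 = ddc5
  after D3: wrote 7B at 0x16 = f8558794d62c35
  after D4: wrote 2B at 0x09 = 2c35
  after D5: wrote 2B at 0x11 = f855
query mem[0x11]=0xf8, mem[0x12]=0x55, mem[0x14]=0xc5, mem[0x19]=0x94, mem[0x15]=0x87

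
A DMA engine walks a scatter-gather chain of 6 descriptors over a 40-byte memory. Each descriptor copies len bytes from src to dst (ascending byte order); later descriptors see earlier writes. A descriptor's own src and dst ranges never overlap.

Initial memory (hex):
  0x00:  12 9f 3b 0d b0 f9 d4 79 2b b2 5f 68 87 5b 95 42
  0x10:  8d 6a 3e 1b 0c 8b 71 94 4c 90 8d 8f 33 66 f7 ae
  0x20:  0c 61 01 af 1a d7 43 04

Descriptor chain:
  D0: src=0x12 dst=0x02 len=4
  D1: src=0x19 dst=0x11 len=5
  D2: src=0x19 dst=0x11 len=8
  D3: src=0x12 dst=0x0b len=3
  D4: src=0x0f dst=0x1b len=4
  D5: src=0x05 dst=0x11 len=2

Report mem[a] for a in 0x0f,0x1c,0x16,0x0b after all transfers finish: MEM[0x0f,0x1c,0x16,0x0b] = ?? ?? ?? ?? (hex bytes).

#0 dst[0x02+4] := {0x3e,0x1b,0x0c,0x8b}
#1 dst[0x11+5] := {0x90,0x8d,0x8f,0x33,0x66}
#2 dst[0x11+8] := {0x90,0x8d,0x8f,0x33,0x66,0xf7,0xae,0x0c}
#3 dst[0x0b+3] := {0x8d,0x8f,0x33}
#4 dst[0x1b+4] := {0x42,0x8d,0x90,0x8d}
#5 dst[0x11+2] := {0x8b,0xd4}
query mem[0x0f]=0x42, mem[0x1c]=0x8d, mem[0x16]=0xf7, mem[0x0b]=0x8d

MEM[0x0f,0x1c,0x16,0x0b] = 42 8d f7 8d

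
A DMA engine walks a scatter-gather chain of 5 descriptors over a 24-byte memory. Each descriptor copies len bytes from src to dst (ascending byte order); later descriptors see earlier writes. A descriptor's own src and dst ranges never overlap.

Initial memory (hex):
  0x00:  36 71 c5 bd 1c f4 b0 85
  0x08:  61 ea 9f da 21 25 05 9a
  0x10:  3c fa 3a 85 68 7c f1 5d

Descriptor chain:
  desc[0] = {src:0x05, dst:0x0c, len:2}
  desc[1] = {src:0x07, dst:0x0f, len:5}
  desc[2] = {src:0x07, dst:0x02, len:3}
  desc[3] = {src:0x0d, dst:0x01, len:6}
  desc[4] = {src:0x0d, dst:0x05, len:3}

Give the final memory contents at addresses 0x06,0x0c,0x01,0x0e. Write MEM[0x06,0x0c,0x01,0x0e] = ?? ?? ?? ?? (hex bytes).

MEM[0x06,0x0c,0x01,0x0e] = 05 f4 b0 05

#0 dst[0x0c+2] := {0xf4,0xb0}
#1 dst[0x0f+5] := {0x85,0x61,0xea,0x9f,0xda}
#2 dst[0x02+3] := {0x85,0x61,0xea}
#3 dst[0x01+6] := {0xb0,0x05,0x85,0x61,0xea,0x9f}
#4 dst[0x05+3] := {0xb0,0x05,0x85}
query mem[0x06]=0x05, mem[0x0c]=0xf4, mem[0x01]=0xb0, mem[0x0e]=0x05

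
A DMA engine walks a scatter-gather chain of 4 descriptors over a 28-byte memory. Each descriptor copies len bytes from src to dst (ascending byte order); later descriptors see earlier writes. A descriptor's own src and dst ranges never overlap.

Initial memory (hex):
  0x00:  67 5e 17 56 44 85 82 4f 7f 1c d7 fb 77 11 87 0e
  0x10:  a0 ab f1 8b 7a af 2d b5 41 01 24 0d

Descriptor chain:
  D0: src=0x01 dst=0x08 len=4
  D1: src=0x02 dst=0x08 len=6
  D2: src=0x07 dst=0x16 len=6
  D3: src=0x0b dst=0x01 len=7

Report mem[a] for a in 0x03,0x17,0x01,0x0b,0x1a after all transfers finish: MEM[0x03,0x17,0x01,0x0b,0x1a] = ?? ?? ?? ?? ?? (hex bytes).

MEM[0x03,0x17,0x01,0x0b,0x1a] = 4f 17 85 85 85

  after D0: wrote 4B at 0x08 = 5e175644
  after D1: wrote 6B at 0x08 = 17564485824f
  after D2: wrote 6B at 0x16 = 4f1756448582
  after D3: wrote 7B at 0x01 = 85824f870ea0ab
query mem[0x03]=0x4f, mem[0x17]=0x17, mem[0x01]=0x85, mem[0x0b]=0x85, mem[0x1a]=0x85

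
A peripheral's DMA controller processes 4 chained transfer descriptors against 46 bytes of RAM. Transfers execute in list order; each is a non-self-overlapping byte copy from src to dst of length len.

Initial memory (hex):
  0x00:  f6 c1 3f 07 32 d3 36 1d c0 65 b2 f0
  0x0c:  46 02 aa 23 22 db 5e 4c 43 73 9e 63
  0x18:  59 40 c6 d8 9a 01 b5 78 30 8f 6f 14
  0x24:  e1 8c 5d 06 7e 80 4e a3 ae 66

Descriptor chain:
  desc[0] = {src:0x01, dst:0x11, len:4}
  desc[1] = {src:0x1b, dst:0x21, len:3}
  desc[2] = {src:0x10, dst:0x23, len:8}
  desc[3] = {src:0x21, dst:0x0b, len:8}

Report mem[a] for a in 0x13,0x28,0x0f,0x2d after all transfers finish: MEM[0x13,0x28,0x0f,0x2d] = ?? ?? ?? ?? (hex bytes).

MEM[0x13,0x28,0x0f,0x2d] = 07 73 3f 66

#0 dst[0x11+4] := {0xc1,0x3f,0x07,0x32}
#1 dst[0x21+3] := {0xd8,0x9a,0x01}
#2 dst[0x23+8] := {0x22,0xc1,0x3f,0x07,0x32,0x73,0x9e,0x63}
#3 dst[0x0b+8] := {0xd8,0x9a,0x22,0xc1,0x3f,0x07,0x32,0x73}
query mem[0x13]=0x07, mem[0x28]=0x73, mem[0x0f]=0x3f, mem[0x2d]=0x66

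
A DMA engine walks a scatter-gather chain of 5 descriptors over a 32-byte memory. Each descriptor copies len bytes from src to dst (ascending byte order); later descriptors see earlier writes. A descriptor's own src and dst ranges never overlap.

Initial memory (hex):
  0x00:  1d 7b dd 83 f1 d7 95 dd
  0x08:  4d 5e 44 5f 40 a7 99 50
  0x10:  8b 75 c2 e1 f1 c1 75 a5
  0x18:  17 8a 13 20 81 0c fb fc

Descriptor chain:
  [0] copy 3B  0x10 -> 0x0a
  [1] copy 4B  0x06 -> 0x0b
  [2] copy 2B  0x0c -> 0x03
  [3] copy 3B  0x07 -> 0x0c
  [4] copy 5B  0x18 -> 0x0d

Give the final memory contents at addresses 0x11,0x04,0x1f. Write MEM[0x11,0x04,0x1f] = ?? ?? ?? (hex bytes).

MEM[0x11,0x04,0x1f] = 81 4d fc

[0] 0x10->0x0a len=3 : 8b 75 c2
[1] 0x06->0x0b len=4 : 95 dd 4d 5e
[2] 0x0c->0x03 len=2 : dd 4d
[3] 0x07->0x0c len=3 : dd 4d 5e
[4] 0x18->0x0d len=5 : 17 8a 13 20 81
query mem[0x11]=0x81, mem[0x04]=0x4d, mem[0x1f]=0xfc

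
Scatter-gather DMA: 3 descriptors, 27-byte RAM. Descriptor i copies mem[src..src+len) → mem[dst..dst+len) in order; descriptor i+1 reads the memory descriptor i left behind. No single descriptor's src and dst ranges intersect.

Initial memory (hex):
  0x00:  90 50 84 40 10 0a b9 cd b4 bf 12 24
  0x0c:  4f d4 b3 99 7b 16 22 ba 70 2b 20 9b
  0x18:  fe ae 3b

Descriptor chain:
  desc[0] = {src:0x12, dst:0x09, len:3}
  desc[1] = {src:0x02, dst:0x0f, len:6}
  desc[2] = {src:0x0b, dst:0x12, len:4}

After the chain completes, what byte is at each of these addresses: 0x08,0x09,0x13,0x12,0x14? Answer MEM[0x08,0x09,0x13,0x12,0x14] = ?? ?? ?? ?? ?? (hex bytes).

#0 dst[0x09+3] := {0x22,0xba,0x70}
#1 dst[0x0f+6] := {0x84,0x40,0x10,0x0a,0xb9,0xcd}
#2 dst[0x12+4] := {0x70,0x4f,0xd4,0xb3}
query mem[0x08]=0xb4, mem[0x09]=0x22, mem[0x13]=0x4f, mem[0x12]=0x70, mem[0x14]=0xd4

MEM[0x08,0x09,0x13,0x12,0x14] = b4 22 4f 70 d4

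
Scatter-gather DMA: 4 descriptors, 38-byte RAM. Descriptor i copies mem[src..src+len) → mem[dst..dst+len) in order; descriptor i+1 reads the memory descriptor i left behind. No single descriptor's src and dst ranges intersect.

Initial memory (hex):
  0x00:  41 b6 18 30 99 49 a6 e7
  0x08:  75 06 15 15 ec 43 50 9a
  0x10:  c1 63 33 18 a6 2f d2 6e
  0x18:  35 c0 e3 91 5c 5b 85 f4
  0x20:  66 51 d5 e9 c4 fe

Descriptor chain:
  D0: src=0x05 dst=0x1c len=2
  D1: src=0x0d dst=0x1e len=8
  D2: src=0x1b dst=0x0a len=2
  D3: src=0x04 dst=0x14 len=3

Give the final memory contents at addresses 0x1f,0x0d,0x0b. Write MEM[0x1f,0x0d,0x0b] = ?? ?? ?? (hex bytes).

MEM[0x1f,0x0d,0x0b] = 50 43 49

D0: mem[0x1c..0x1d] <- [49 a6]
D1: mem[0x1e..0x25] <- [43 50 9a c1 63 33 18 a6]
D2: mem[0x0a..0x0b] <- [91 49]
D3: mem[0x14..0x16] <- [99 49 a6]
query mem[0x1f]=0x50, mem[0x0d]=0x43, mem[0x0b]=0x49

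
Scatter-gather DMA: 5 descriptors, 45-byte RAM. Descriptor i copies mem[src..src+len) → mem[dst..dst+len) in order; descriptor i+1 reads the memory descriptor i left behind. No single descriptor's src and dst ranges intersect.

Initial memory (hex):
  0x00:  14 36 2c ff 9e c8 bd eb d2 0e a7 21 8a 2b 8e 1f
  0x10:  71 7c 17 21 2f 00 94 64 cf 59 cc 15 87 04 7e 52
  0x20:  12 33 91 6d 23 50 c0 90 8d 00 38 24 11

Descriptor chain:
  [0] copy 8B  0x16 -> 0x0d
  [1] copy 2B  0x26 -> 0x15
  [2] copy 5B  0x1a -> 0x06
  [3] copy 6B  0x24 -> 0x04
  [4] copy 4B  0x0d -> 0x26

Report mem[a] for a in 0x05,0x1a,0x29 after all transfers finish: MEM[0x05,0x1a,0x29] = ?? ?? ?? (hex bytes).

MEM[0x05,0x1a,0x29] = 50 cc 59

  after D0: wrote 8B at 0x0d = 9464cf59cc158704
  after D1: wrote 2B at 0x15 = c090
  after D2: wrote 5B at 0x06 = cc1587047e
  after D3: wrote 6B at 0x04 = 2350c0908d00
  after D4: wrote 4B at 0x26 = 9464cf59
query mem[0x05]=0x50, mem[0x1a]=0xcc, mem[0x29]=0x59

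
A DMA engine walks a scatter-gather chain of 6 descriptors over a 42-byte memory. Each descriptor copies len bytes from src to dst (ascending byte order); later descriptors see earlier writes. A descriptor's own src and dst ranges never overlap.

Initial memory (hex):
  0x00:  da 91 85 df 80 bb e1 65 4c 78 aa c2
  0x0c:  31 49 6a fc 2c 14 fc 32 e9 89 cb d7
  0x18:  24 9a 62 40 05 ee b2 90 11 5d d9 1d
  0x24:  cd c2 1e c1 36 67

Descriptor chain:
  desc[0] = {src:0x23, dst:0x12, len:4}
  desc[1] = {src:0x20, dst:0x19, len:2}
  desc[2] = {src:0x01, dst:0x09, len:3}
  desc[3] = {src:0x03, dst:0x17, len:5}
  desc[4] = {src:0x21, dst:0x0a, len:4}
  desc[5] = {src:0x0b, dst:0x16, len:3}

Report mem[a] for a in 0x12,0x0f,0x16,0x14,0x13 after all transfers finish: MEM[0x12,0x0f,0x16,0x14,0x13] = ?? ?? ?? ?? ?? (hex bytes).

MEM[0x12,0x0f,0x16,0x14,0x13] = 1d fc d9 c2 cd

[0] 0x23->0x12 len=4 : 1d cd c2 1e
[1] 0x20->0x19 len=2 : 11 5d
[2] 0x01->0x09 len=3 : 91 85 df
[3] 0x03->0x17 len=5 : df 80 bb e1 65
[4] 0x21->0x0a len=4 : 5d d9 1d cd
[5] 0x0b->0x16 len=3 : d9 1d cd
query mem[0x12]=0x1d, mem[0x0f]=0xfc, mem[0x16]=0xd9, mem[0x14]=0xc2, mem[0x13]=0xcd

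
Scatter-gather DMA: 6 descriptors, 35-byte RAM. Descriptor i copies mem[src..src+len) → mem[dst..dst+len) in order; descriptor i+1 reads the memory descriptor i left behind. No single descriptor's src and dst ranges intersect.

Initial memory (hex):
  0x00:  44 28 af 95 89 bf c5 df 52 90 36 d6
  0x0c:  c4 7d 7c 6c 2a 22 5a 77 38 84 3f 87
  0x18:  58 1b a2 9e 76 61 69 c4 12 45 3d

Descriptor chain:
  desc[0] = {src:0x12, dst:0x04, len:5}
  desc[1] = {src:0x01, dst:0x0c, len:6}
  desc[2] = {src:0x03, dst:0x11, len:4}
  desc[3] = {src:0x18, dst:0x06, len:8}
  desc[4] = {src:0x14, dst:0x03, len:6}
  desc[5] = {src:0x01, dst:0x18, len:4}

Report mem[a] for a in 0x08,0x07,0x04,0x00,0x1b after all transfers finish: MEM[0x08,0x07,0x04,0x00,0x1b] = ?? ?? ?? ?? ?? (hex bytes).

  after D0: wrote 5B at 0x04 = 5a7738843f
  after D1: wrote 6B at 0x0c = 28af955a7738
  after D2: wrote 4B at 0x11 = 955a7738
  after D3: wrote 8B at 0x06 = 581ba29e766169c4
  after D4: wrote 6B at 0x03 = 38843f87581b
  after D5: wrote 4B at 0x18 = 28af3884
query mem[0x08]=0x1b, mem[0x07]=0x58, mem[0x04]=0x84, mem[0x00]=0x44, mem[0x1b]=0x84

MEM[0x08,0x07,0x04,0x00,0x1b] = 1b 58 84 44 84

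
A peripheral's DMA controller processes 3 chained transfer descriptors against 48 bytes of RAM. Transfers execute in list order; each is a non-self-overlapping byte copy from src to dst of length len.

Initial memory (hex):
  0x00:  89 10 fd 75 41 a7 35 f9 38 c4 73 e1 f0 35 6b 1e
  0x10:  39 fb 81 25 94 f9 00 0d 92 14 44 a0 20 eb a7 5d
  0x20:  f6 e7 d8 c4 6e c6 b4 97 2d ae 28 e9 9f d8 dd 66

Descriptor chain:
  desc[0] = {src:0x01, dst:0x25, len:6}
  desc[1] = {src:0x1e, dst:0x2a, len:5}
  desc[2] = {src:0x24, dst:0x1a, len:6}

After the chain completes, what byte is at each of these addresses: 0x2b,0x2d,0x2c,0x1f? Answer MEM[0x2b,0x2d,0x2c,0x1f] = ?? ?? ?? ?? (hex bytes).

  after D0: wrote 6B at 0x25 = 10fd7541a735
  after D1: wrote 5B at 0x2a = a75df6e7d8
  after D2: wrote 6B at 0x1a = 6e10fd7541a7
query mem[0x2b]=0x5d, mem[0x2d]=0xe7, mem[0x2c]=0xf6, mem[0x1f]=0xa7

MEM[0x2b,0x2d,0x2c,0x1f] = 5d e7 f6 a7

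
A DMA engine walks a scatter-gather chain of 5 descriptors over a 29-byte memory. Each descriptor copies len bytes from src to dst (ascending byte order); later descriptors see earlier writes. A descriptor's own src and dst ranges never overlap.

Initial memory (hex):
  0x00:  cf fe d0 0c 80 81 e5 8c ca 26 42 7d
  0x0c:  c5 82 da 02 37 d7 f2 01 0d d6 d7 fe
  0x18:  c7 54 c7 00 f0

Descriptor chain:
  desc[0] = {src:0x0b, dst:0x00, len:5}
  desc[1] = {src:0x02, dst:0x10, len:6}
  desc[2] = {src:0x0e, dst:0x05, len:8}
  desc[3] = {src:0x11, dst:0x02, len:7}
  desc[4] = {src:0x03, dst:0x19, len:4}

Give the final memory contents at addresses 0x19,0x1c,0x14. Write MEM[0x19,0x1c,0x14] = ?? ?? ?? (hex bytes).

MEM[0x19,0x1c,0x14] = 02 8c e5

  after D0: wrote 5B at 0x00 = 7dc582da02
  after D1: wrote 6B at 0x10 = 82da0281e58c
  after D2: wrote 8B at 0x05 = da0282da0281e58c
  after D3: wrote 7B at 0x02 = da0281e58cd7fe
  after D4: wrote 4B at 0x19 = 0281e58c
query mem[0x19]=0x02, mem[0x1c]=0x8c, mem[0x14]=0xe5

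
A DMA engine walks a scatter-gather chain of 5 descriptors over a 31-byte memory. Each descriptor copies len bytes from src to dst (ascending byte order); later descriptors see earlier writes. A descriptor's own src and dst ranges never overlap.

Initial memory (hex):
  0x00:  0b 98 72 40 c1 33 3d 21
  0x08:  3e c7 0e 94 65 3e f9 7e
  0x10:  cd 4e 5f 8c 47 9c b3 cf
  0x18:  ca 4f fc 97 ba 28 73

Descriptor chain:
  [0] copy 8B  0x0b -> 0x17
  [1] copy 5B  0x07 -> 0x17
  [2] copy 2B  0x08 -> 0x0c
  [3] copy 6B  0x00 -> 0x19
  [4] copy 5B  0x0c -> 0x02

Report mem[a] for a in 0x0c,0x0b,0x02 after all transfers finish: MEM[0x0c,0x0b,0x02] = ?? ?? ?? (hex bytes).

MEM[0x0c,0x0b,0x02] = 3e 94 3e

[0] 0x0b->0x17 len=8 : 94 65 3e f9 7e cd 4e 5f
[1] 0x07->0x17 len=5 : 21 3e c7 0e 94
[2] 0x08->0x0c len=2 : 3e c7
[3] 0x00->0x19 len=6 : 0b 98 72 40 c1 33
[4] 0x0c->0x02 len=5 : 3e c7 f9 7e cd
query mem[0x0c]=0x3e, mem[0x0b]=0x94, mem[0x02]=0x3e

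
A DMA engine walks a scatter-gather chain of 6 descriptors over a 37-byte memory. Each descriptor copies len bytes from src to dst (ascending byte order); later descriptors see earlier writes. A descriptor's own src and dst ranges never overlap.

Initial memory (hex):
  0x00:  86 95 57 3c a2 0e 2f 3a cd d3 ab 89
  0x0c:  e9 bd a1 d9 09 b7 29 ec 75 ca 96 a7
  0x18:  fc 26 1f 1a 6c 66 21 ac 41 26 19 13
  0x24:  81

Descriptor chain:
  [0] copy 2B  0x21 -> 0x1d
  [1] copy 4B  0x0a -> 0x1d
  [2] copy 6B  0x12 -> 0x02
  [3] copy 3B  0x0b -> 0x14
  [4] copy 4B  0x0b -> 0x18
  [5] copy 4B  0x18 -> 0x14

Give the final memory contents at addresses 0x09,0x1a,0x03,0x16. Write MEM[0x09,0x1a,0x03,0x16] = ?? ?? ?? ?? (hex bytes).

  after D0: wrote 2B at 0x1d = 2619
  after D1: wrote 4B at 0x1d = ab89e9bd
  after D2: wrote 6B at 0x02 = 29ec75ca96a7
  after D3: wrote 3B at 0x14 = 89e9bd
  after D4: wrote 4B at 0x18 = 89e9bda1
  after D5: wrote 4B at 0x14 = 89e9bda1
query mem[0x09]=0xd3, mem[0x1a]=0xbd, mem[0x03]=0xec, mem[0x16]=0xbd

MEM[0x09,0x1a,0x03,0x16] = d3 bd ec bd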